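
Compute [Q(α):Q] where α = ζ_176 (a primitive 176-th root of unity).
[Q(α):Q] = 80

The minimal polynomial of ζ_176 over Q is the 176-th cyclotomic polynomial Φ_176(x), which is irreducible over Q and has degree φ(176) = 80. Hence [Q(α):Q] = φ(176) = 80.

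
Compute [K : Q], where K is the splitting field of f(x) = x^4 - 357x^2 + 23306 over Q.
[K : Q] = 4

Solving the quadratic in x^2: x^2 = (357 ± √(357^2 - 4·23306))/2 = (357 ± √34225)/2 = (357 ± 185)/2, giving x^2 = 86 or x^2 = 271. So f(x) = (x^2 - 86)(x^2 - 271) and the roots of f are ±√86, ±√271. Hence the splitting field is K = Q(√86, √271). Since 86 and 271 are distinct squarefree integers > 1, their product 23306 is not a perfect square, so √271 ∉ Q(√86). By the tower law [K:Q] = [Q(√86,√271):Q(√86)] · [Q(√86):Q] = 2 · 2 = 4.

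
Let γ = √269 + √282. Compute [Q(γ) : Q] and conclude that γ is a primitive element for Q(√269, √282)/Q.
[Q(γ) : Q] = 4 (equivalently, Q(γ) = Q(√269, √282))

Obviously Q(γ) ⊆ Q(√269, √282), and [Q(√269, √282):Q] = 4 (since 269, 282 are distinct squarefree integers > 1 with 75858 not a perfect square). To show equality we compute the minimal polynomial of γ. From γ = √269 + √282: γ^2 = 269 + 2√(75858) + 282 = 551 + 2√(75858), so γ^2 - 551 = 2√(75858); squaring, (γ^2 - 551)^2 = 4·75858, i.e. γ^4 - 1102γ^2 + 303601 - 303432 = 0, i.e. γ^4 - 1102γ^2 + 169 = 0. So γ is a root of x^4 - 1102x^2 + 169. This polynomial is irreducible over Q: it has no rational root (each ±√269 ± √282 is irrational), and any factorization into two quadratics over Q would force √(75858) ∈ Q (pairing opposite roots) or √269, √282 ∈ Q (other pairings), all impossible. Hence [Q(γ):Q] = 4 = [Q(√269, √282):Q], so Q(γ) = Q(√269, √282).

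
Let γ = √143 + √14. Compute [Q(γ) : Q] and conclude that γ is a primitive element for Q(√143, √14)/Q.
[Q(γ) : Q] = 4 (equivalently, Q(γ) = Q(√143, √14))

Obviously Q(γ) ⊆ Q(√143, √14), and [Q(√143, √14):Q] = 4 (since 143, 14 are distinct squarefree integers > 1 with 2002 not a perfect square). To show equality we compute the minimal polynomial of γ. From γ = √143 + √14: γ^2 = 143 + 2√(2002) + 14 = 157 + 2√(2002), so γ^2 - 157 = 2√(2002); squaring, (γ^2 - 157)^2 = 4·2002, i.e. γ^4 - 314γ^2 + 24649 - 8008 = 0, i.e. γ^4 - 314γ^2 + 16641 = 0. So γ is a root of x^4 - 314x^2 + 16641. This polynomial is irreducible over Q: it has no rational root (each ±√143 ± √14 is irrational), and any factorization into two quadratics over Q would force √(2002) ∈ Q (pairing opposite roots) or √143, √14 ∈ Q (other pairings), all impossible. Hence [Q(γ):Q] = 4 = [Q(√143, √14):Q], so Q(γ) = Q(√143, √14).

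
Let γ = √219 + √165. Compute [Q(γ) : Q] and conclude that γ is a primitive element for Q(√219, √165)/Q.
[Q(γ) : Q] = 4 (equivalently, Q(γ) = Q(√219, √165))

Obviously Q(γ) ⊆ Q(√219, √165), and [Q(√219, √165):Q] = 4 (since 219, 165 are distinct squarefree integers > 1 with 36135 not a perfect square). To show equality we compute the minimal polynomial of γ. From γ = √219 + √165: γ^2 = 219 + 2√(36135) + 165 = 384 + 2√(36135), so γ^2 - 384 = 2√(36135); squaring, (γ^2 - 384)^2 = 4·36135, i.e. γ^4 - 768γ^2 + 147456 - 144540 = 0, i.e. γ^4 - 768γ^2 + 2916 = 0. So γ is a root of x^4 - 768x^2 + 2916. This polynomial is irreducible over Q: it has no rational root (each ±√219 ± √165 is irrational), and any factorization into two quadratics over Q would force √(36135) ∈ Q (pairing opposite roots) or √219, √165 ∈ Q (other pairings), all impossible. Hence [Q(γ):Q] = 4 = [Q(√219, √165):Q], so Q(γ) = Q(√219, √165).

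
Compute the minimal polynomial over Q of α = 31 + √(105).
m_α(x) = x^2 - 62x + 856

From α - 31 = √(105), squaring gives (α - 31)^2 = 105, i.e. α^2 - 62α + 961 = 105, so α^2 - 62α + 856 = 0. The discriminant of x^2 - 62x + 856 is (-62)^2 - 4·(856) = 3844 - 3424 = 420, and 4·(105) is not a perfect square in Q since 105 is squarefree and ≠ 1. Hence x^2 - 62x + 856 is irreducible over Q and is the minimal polynomial of α.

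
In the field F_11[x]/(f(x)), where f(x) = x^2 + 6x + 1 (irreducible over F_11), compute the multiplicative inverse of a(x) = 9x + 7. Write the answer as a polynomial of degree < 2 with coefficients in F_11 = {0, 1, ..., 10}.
a(x)^(-1) ≡ 7x + 6 (mod f(x))

Since f is irreducible over F_11, F_11[x]/(f) is a field and a(x) ≠ 0 has an inverse. Apply the extended Euclidean algorithm to f(x) and a(x) in F_11[x]: f(x) = (5x + 9)·a(x) + (4). The last nonzero remainder is the constant 4 = gcd(f, a) in F_11. Back-substituting through the division chain expresses 4 = s(x)·a(x) + t(x)·f(x) with s(x) ≡ 6x + 2 (mod f), so (6x + 2)·a(x) ≡ 4 (mod f). Multiplying by 4^(-1) ≡ 3 in F_11 gives a(x)^(-1) ≡ 3·(6x + 2) ≡ 7x + 6 (mod f). Check: (9x + 7)·(7x + 6) = 8x^2 + 4x + 9 ≡ 1 (mod x^2 + 6x + 1).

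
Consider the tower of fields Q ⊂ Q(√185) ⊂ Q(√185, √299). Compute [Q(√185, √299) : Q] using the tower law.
[Q(√185, √299) : Q] = 4

[Q(√185):Q] = 2 (min poly x^2 - 185, irreducible since 185 is squarefree > 1). For the top step, suppose √299 ∈ Q(√185), say √299 = c + d√185 with c, d ∈ Q. Squaring: 299 = c^2 + 185d^2 + 2cd√185. Since √185 ∉ Q this forces 2cd = 0. If d = 0 then √299 = c ∈ Q, contradicting 299 squarefree > 1. If c = 0 then 299 = 185d^2, so 185·299 = (185d)^2 is a perfect square in Q — but 185·299 = 55315 is not a perfect square (since 185 and 299 are distinct squarefree integers). Contradiction. Hence √299 ∉ Q(√185), so x^2 - 299 stays irreducible over Q(√185) and [Q(√185, √299) : Q(√185)] = 2. By the tower law, [Q(√185, √299) : Q] = 2 · 2 = 4.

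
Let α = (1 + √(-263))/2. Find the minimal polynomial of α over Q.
m_α(x) = x^2 - x + 66

From 2α - 1 = √(-263), squaring gives (2α - 1)^2 = -263, i.e. 4α^2 - 4α + 1 = -263, so α^2 - α + (1 + 263)/4 = 0. Since -263 ≡ 1 (mod 4), (1 + 263)/4 = 66 ∈ Z. The polynomial x^2 - x + 66 has discriminant 1 - 4·(66) = -263, which is not a perfect square in Q (d = -263 is squarefree and ≠ 1), so x^2 - x + 66 is irreducible over Q. It is the minimal polynomial of α.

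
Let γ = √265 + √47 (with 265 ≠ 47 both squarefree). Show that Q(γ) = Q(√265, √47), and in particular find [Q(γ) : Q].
[Q(γ) : Q] = 4 (equivalently, Q(γ) = Q(√265, √47))

Obviously Q(γ) ⊆ Q(√265, √47), and [Q(√265, √47):Q] = 4 (since 265, 47 are distinct squarefree integers > 1 with 12455 not a perfect square). To show equality we compute the minimal polynomial of γ. From γ = √265 + √47: γ^2 = 265 + 2√(12455) + 47 = 312 + 2√(12455), so γ^2 - 312 = 2√(12455); squaring, (γ^2 - 312)^2 = 4·12455, i.e. γ^4 - 624γ^2 + 97344 - 49820 = 0, i.e. γ^4 - 624γ^2 + 47524 = 0. So γ is a root of x^4 - 624x^2 + 47524. This polynomial is irreducible over Q: it has no rational root (each ±√265 ± √47 is irrational), and any factorization into two quadratics over Q would force √(12455) ∈ Q (pairing opposite roots) or √265, √47 ∈ Q (other pairings), all impossible. Hence [Q(γ):Q] = 4 = [Q(√265, √47):Q], so Q(γ) = Q(√265, √47).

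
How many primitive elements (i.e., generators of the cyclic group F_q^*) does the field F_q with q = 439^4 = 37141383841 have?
There are φ(37141383840) = 8813445120 primitive elements

F_q^* is cyclic of order q - 1 = 37141383840. A cyclic group of order m has exactly φ(m) generators. Here m = 37141383840 = 2^5 · 3 · 5 · 11 · 73 · 173 · 557, so the number of primitive elements is φ(37141383840) = 8813445120.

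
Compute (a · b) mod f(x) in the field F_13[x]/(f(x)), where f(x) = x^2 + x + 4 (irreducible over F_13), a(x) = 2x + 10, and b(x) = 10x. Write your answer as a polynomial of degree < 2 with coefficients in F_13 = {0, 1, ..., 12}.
a · b ≡ 2x + 11 (mod f(x))

Multiply in F_13[x]: a(x)·b(x) = (2x + 10)·(10x) = 7x^2 + 9x. This has degree ≥ 2, so divide by f(x) over F_13: 7x^2 + 9x = (7)·(x^2 + x + 4) + (2x + 11). Hence a·b ≡ 2x + 11 (mod f). (F_13[x]/(f) is a field with 13^2 = 169 elements since f is irreducible of degree 2.)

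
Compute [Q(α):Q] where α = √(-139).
[Q(α):Q] = 2

[Q(α):Q] equals the degree of the minimal polynomial of α. Here α^2 = -139 and x^2 + 139 is irreducible (d = -139 is squarefree, ≠ 1, hence not a square), so deg(m_α) = 2. Thus [Q(α):Q] = 2.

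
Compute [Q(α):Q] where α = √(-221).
[Q(α):Q] = 2

[Q(α):Q] equals the degree of the minimal polynomial of α. Here α^2 = -221 and x^2 + 221 is irreducible (d = -221 is squarefree, ≠ 1, hence not a square), so deg(m_α) = 2. Thus [Q(α):Q] = 2.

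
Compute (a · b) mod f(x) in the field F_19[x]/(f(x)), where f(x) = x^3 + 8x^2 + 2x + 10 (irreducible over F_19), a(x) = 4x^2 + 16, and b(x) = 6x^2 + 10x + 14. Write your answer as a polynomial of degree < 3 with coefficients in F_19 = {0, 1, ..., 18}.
a · b ≡ 9x^2 + 15x + 15 (mod f(x))

Multiply in F_19[x]: a(x)·b(x) = (4x^2 + 16)·(6x^2 + 10x + 14) = 5x^4 + 2x^3 + 8x + 15. This has degree ≥ 3, so divide by f(x) over F_19: 5x^4 + 2x^3 + 8x + 15 = (5x)·(x^3 + 8x^2 + 2x + 10) + (9x^2 + 15x + 15). Hence a·b ≡ 9x^2 + 15x + 15 (mod f). (F_19[x]/(f) is a field with 19^3 = 6859 elements since f is irreducible of degree 3.)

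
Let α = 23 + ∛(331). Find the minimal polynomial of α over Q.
m_α(x) = x^3 - 69x^2 + 1587x - 12498

Set β = α - 23 = ∛(331), so β^3 = 331. Then (α - 23)^3 - 331 = 0, i.e. α is a root of g(x) = (x - 23)^3 - 331 = x^3 - 69x^2 + 1587x - 12498. Since g(x) = h(x - 23) where h(x) = x^3 - 331, and h is irreducible over Q (because 331 is not a perfect cube, so h has no rational root, and a monic cubic with no rational root is irreducible), g is also irreducible (irreducibility is preserved under the substitution x → x - 23). Hence m_α(x) = x^3 - 69x^2 + 1587x - 12498.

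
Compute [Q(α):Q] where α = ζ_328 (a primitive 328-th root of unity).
[Q(α):Q] = 160

The minimal polynomial of ζ_328 over Q is the 328-th cyclotomic polynomial Φ_328(x), which is irreducible over Q and has degree φ(328) = 160. Hence [Q(α):Q] = φ(328) = 160.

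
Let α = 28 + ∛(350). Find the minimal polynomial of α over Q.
m_α(x) = x^3 - 84x^2 + 2352x - 22302

Set β = α - 28 = ∛(350), so β^3 = 350. Then (α - 28)^3 - 350 = 0, i.e. α is a root of g(x) = (x - 28)^3 - 350 = x^3 - 84x^2 + 2352x - 22302. Since g(x) = h(x - 28) where h(x) = x^3 - 350, and h is irreducible over Q (because 350 is not a perfect cube, so h has no rational root, and a monic cubic with no rational root is irreducible), g is also irreducible (irreducibility is preserved under the substitution x → x - 28). Hence m_α(x) = x^3 - 84x^2 + 2352x - 22302.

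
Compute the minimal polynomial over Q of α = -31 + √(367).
m_α(x) = x^2 + 62x + 594

From α + 31 = √(367), squaring gives (α + 31)^2 = 367, i.e. α^2 + 62α + 961 = 367, so α^2 + 62α + 594 = 0. The discriminant of x^2 + 62x + 594 is (62)^2 - 4·(594) = 3844 - 2376 = 1468, and 4·(367) is not a perfect square in Q since 367 is squarefree and ≠ 1. Hence x^2 + 62x + 594 is irreducible over Q and is the minimal polynomial of α.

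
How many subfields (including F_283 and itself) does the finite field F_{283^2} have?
F_{283^2} has 2 subfields

The subfields of F_{p^n} are exactly the fields F_{p^d} for d | n (each is the fixed field of the unique index-d subgroup of Gal(F_{p^n}/F_p) ≅ Z/nZ). The divisors of n = 2 are {1, 2}, giving 2 subfields: F_{283^1}, F_{283^2}.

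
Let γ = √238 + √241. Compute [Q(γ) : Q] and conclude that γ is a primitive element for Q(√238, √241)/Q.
[Q(γ) : Q] = 4 (equivalently, Q(γ) = Q(√238, √241))

Obviously Q(γ) ⊆ Q(√238, √241), and [Q(√238, √241):Q] = 4 (since 238, 241 are distinct squarefree integers > 1 with 57358 not a perfect square). To show equality we compute the minimal polynomial of γ. From γ = √238 + √241: γ^2 = 238 + 2√(57358) + 241 = 479 + 2√(57358), so γ^2 - 479 = 2√(57358); squaring, (γ^2 - 479)^2 = 4·57358, i.e. γ^4 - 958γ^2 + 229441 - 229432 = 0, i.e. γ^4 - 958γ^2 + 9 = 0. So γ is a root of x^4 - 958x^2 + 9. This polynomial is irreducible over Q: it has no rational root (each ±√238 ± √241 is irrational), and any factorization into two quadratics over Q would force √(57358) ∈ Q (pairing opposite roots) or √238, √241 ∈ Q (other pairings), all impossible. Hence [Q(γ):Q] = 4 = [Q(√238, √241):Q], so Q(γ) = Q(√238, √241).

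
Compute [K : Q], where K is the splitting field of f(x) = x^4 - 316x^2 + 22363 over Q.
[K : Q] = 4

Solving the quadratic in x^2: x^2 = (316 ± √(316^2 - 4·22363))/2 = (316 ± √10404)/2 = (316 ± 102)/2, giving x^2 = 107 or x^2 = 209. So f(x) = (x^2 - 107)(x^2 - 209) and the roots of f are ±√107, ±√209. Hence the splitting field is K = Q(√107, √209). Since 107 and 209 are distinct squarefree integers > 1, their product 22363 is not a perfect square, so √209 ∉ Q(√107). By the tower law [K:Q] = [Q(√107,√209):Q(√107)] · [Q(√107):Q] = 2 · 2 = 4.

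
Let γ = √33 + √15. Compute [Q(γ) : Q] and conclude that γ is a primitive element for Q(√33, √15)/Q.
[Q(γ) : Q] = 4 (equivalently, Q(γ) = Q(√33, √15))

Obviously Q(γ) ⊆ Q(√33, √15), and [Q(√33, √15):Q] = 4 (since 33, 15 are distinct squarefree integers > 1 with 495 not a perfect square). To show equality we compute the minimal polynomial of γ. From γ = √33 + √15: γ^2 = 33 + 2√(495) + 15 = 48 + 2√(495), so γ^2 - 48 = 2√(495); squaring, (γ^2 - 48)^2 = 4·495, i.e. γ^4 - 96γ^2 + 2304 - 1980 = 0, i.e. γ^4 - 96γ^2 + 324 = 0. So γ is a root of x^4 - 96x^2 + 324. This polynomial is irreducible over Q: it has no rational root (each ±√33 ± √15 is irrational), and any factorization into two quadratics over Q would force √(495) ∈ Q (pairing opposite roots) or √33, √15 ∈ Q (other pairings), all impossible. Hence [Q(γ):Q] = 4 = [Q(√33, √15):Q], so Q(γ) = Q(√33, √15).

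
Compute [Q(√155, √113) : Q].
[Q(√155, √113) : Q] = 4

[Q(√155):Q] = 2 (min poly x^2 - 155, irreducible since 155 is squarefree > 1). For the top step, suppose √113 ∈ Q(√155), say √113 = c + d√155 with c, d ∈ Q. Squaring: 113 = c^2 + 155d^2 + 2cd√155. Since √155 ∉ Q this forces 2cd = 0. If d = 0 then √113 = c ∈ Q, contradicting 113 squarefree > 1. If c = 0 then 113 = 155d^2, so 155·113 = (155d)^2 is a perfect square in Q — but 155·113 = 17515 is not a perfect square (since 155 and 113 are distinct squarefree integers). Contradiction. Hence √113 ∉ Q(√155), so x^2 - 113 stays irreducible over Q(√155) and [Q(√155, √113) : Q(√155)] = 2. By the tower law, [Q(√155, √113) : Q] = 2 · 2 = 4.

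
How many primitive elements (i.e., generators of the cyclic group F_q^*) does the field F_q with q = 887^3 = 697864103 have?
There are φ(697864102) = 321358752 primitive elements

F_q^* is cyclic of order q - 1 = 697864102. A cyclic group of order m has exactly φ(m) generators. Here m = 697864102 = 2 · 13 · 443 · 60589, so the number of primitive elements is φ(697864102) = 321358752.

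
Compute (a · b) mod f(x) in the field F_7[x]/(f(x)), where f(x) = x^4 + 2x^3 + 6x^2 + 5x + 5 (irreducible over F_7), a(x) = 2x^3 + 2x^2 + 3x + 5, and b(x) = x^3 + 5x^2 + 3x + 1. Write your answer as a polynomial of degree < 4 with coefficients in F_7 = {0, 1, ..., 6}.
a · b ≡ 2x^3 + 5x^2 + 2x + 1 (mod f(x))

Multiply in F_7[x]: a(x)·b(x) = (2x^3 + 2x^2 + 3x + 5)·(x^3 + 5x^2 + 3x + 1) = 2x^6 + 5x^5 + 5x^4 + x^2 + 4x + 5. This has degree ≥ 4, so divide by f(x) over F_7: 2x^6 + 5x^5 + 5x^4 + x^2 + 4x + 5 = (2x^2 + x + 5)·(x^4 + 2x^3 + 6x^2 + 5x + 5) + (2x^3 + 5x^2 + 2x + 1). Hence a·b ≡ 2x^3 + 5x^2 + 2x + 1 (mod f). (F_7[x]/(f) is a field with 7^4 = 2401 elements since f is irreducible of degree 4.)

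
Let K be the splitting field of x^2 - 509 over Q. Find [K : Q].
[K : Q] = 2

f(x) = x^2 - 509 factors as (x - √509)(x + √509). The splitting field is K = Q(√509). Since 509 is squarefree and > 1, it is not a perfect square, so x^2 - 509 is irreducible over Q and [Q(√509) : Q] = 2. Hence [K : Q] = 2.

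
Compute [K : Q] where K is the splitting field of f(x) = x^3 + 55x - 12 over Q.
[K : Q] = 6

By the rational root test, any rational root of the monic integer polynomial f(x) = x^3 + 55x - 12 must be an integer dividing the constant term -12, i.e. one of ±{1, 2, 3, 4, 6, 12}. Evaluating: f(1) = 44, f(-1) = -68, f(2) = 106, f(-2) = -130, f(3) = 180, f(-3) = -204, f(4) = 272, f(-4) = -296, f(6) = 534, f(-6) = -558, f(12) = 2376, f(-12) = -2400; none is 0, so f has no rational root and is therefore irreducible over Q (a cubic with no linear factor over a field is irreducible). For an irreducible cubic, the Galois group is A_3 or S_3 according as the discriminant disc(f) = -4a^3 - 27b^2 = -4·(55)^3 - 27·(-12)^2 = -669388 is or is not a square in Q. Here disc(f) = -669388 is not a perfect square in Q, so the Galois group of f over Q is not contained in A_3 and must be all of S_3. The splitting field has degree |S_3| = 6 over Q, so [K : Q] = 6.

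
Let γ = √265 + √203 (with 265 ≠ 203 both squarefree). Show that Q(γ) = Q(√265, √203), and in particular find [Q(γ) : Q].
[Q(γ) : Q] = 4 (equivalently, Q(γ) = Q(√265, √203))

Obviously Q(γ) ⊆ Q(√265, √203), and [Q(√265, √203):Q] = 4 (since 265, 203 are distinct squarefree integers > 1 with 53795 not a perfect square). To show equality we compute the minimal polynomial of γ. From γ = √265 + √203: γ^2 = 265 + 2√(53795) + 203 = 468 + 2√(53795), so γ^2 - 468 = 2√(53795); squaring, (γ^2 - 468)^2 = 4·53795, i.e. γ^4 - 936γ^2 + 219024 - 215180 = 0, i.e. γ^4 - 936γ^2 + 3844 = 0. So γ is a root of x^4 - 936x^2 + 3844. This polynomial is irreducible over Q: it has no rational root (each ±√265 ± √203 is irrational), and any factorization into two quadratics over Q would force √(53795) ∈ Q (pairing opposite roots) or √265, √203 ∈ Q (other pairings), all impossible. Hence [Q(γ):Q] = 4 = [Q(√265, √203):Q], so Q(γ) = Q(√265, √203).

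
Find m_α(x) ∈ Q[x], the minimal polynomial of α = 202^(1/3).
m_α(x) = x^3 - 202

α satisfies α^3 = 202, so x^3 - 202 annihilates α. By the rational root test, a rational root p/q (in lowest terms) of x^3 - 202 would satisfy p^3 = 202 q^3, forcing q = 1 and p^3 = 202; but 202 is not a perfect cube, contradiction. A monic cubic over Q with no rational root is irreducible (any nontrivial factorization would include a linear factor). Hence x^3 - 202 is the minimal polynomial of α, and in particular [Q(α):Q] = 3.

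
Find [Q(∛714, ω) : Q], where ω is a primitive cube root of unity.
[Q(∛714, ω) : Q] = 6

[Q(∛714):Q] = 3 (min poly x^3 - 714, irreducible since 714 is not a perfect cube). [Q(ω):Q] = 2 (min poly x^2 + x + 1). Since Q(∛714) ⊂ R and ω ∉ R, we have ω ∉ Q(∛714), so x^2 + x + 1 remains irreducible over Q(∛714) and [Q(∛714, ω) : Q(∛714)] = 2. By the tower law, [Q(∛714, ω) : Q] = 3 · 2 = 6. (In fact Q(∛714, ω) is the splitting field of x^3 - 714 over Q.)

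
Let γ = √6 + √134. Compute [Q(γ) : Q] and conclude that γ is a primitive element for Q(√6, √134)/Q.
[Q(γ) : Q] = 4 (equivalently, Q(γ) = Q(√6, √134))

Obviously Q(γ) ⊆ Q(√6, √134), and [Q(√6, √134):Q] = 4 (since 6, 134 are distinct squarefree integers > 1 with 804 not a perfect square). To show equality we compute the minimal polynomial of γ. From γ = √6 + √134: γ^2 = 6 + 2√(804) + 134 = 140 + 2√(804), so γ^2 - 140 = 2√(804); squaring, (γ^2 - 140)^2 = 4·804, i.e. γ^4 - 280γ^2 + 19600 - 3216 = 0, i.e. γ^4 - 280γ^2 + 16384 = 0. So γ is a root of x^4 - 280x^2 + 16384. This polynomial is irreducible over Q: it has no rational root (each ±√6 ± √134 is irrational), and any factorization into two quadratics over Q would force √(804) ∈ Q (pairing opposite roots) or √6, √134 ∈ Q (other pairings), all impossible. Hence [Q(γ):Q] = 4 = [Q(√6, √134):Q], so Q(γ) = Q(√6, √134).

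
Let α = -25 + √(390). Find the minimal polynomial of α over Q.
m_α(x) = x^2 + 50x + 235

From α + 25 = √(390), squaring gives (α + 25)^2 = 390, i.e. α^2 + 50α + 625 = 390, so α^2 + 50α + 235 = 0. The discriminant of x^2 + 50x + 235 is (50)^2 - 4·(235) = 2500 - 940 = 1560, and 4·(390) is not a perfect square in Q since 390 is squarefree and ≠ 1. Hence x^2 + 50x + 235 is irreducible over Q and is the minimal polynomial of α.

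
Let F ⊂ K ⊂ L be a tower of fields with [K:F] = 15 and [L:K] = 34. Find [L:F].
[L:F] = 510

The tower law says that for any tower of field extensions F ⊂ K ⊂ L with finite degrees, [L:F] = [L:K] · [K:F]. Here this gives [L:F] = 34 · 15 = 510.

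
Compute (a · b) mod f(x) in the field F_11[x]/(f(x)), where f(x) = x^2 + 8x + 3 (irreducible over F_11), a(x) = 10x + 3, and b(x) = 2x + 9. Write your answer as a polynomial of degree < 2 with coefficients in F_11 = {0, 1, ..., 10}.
a · b ≡ 2x (mod f(x))

Multiply in F_11[x]: a(x)·b(x) = (10x + 3)·(2x + 9) = 9x^2 + 8x + 5. This has degree ≥ 2, so divide by f(x) over F_11: 9x^2 + 8x + 5 = (9)·(x^2 + 8x + 3) + (2x). Hence a·b ≡ 2x (mod f). (F_11[x]/(f) is a field with 11^2 = 121 elements since f is irreducible of degree 2.)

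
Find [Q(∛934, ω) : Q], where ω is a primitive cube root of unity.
[Q(∛934, ω) : Q] = 6

[Q(∛934):Q] = 3 (min poly x^3 - 934, irreducible since 934 is not a perfect cube). [Q(ω):Q] = 2 (min poly x^2 + x + 1). Since Q(∛934) ⊂ R and ω ∉ R, we have ω ∉ Q(∛934), so x^2 + x + 1 remains irreducible over Q(∛934) and [Q(∛934, ω) : Q(∛934)] = 2. By the tower law, [Q(∛934, ω) : Q] = 3 · 2 = 6. (In fact Q(∛934, ω) is the splitting field of x^3 - 934 over Q.)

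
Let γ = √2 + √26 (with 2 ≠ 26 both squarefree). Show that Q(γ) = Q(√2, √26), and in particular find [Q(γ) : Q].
[Q(γ) : Q] = 4 (equivalently, Q(γ) = Q(√2, √26))

Obviously Q(γ) ⊆ Q(√2, √26), and [Q(√2, √26):Q] = 4 (since 2, 26 are distinct squarefree integers > 1 with 52 not a perfect square). To show equality we compute the minimal polynomial of γ. From γ = √2 + √26: γ^2 = 2 + 2√(52) + 26 = 28 + 2√(52), so γ^2 - 28 = 2√(52); squaring, (γ^2 - 28)^2 = 4·52, i.e. γ^4 - 56γ^2 + 784 - 208 = 0, i.e. γ^4 - 56γ^2 + 576 = 0. So γ is a root of x^4 - 56x^2 + 576. This polynomial is irreducible over Q: it has no rational root (each ±√2 ± √26 is irrational), and any factorization into two quadratics over Q would force √(52) ∈ Q (pairing opposite roots) or √2, √26 ∈ Q (other pairings), all impossible. Hence [Q(γ):Q] = 4 = [Q(√2, √26):Q], so Q(γ) = Q(√2, √26).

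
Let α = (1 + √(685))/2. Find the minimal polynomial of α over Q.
m_α(x) = x^2 - x - 171

From 2α - 1 = √(685), squaring gives (2α - 1)^2 = 685, i.e. 4α^2 - 4α + 1 = 685, so α^2 - α + (1 - 685)/4 = 0. Since 685 ≡ 1 (mod 4), (1 - 685)/4 = -171 ∈ Z. The polynomial x^2 - x - 171 has discriminant 1 - 4·(-171) = 685, which is not a perfect square in Q (d = 685 is squarefree and ≠ 1), so x^2 - x - 171 is irreducible over Q. It is the minimal polynomial of α.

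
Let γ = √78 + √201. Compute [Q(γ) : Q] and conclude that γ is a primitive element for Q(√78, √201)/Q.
[Q(γ) : Q] = 4 (equivalently, Q(γ) = Q(√78, √201))

Obviously Q(γ) ⊆ Q(√78, √201), and [Q(√78, √201):Q] = 4 (since 78, 201 are distinct squarefree integers > 1 with 15678 not a perfect square). To show equality we compute the minimal polynomial of γ. From γ = √78 + √201: γ^2 = 78 + 2√(15678) + 201 = 279 + 2√(15678), so γ^2 - 279 = 2√(15678); squaring, (γ^2 - 279)^2 = 4·15678, i.e. γ^4 - 558γ^2 + 77841 - 62712 = 0, i.e. γ^4 - 558γ^2 + 15129 = 0. So γ is a root of x^4 - 558x^2 + 15129. This polynomial is irreducible over Q: it has no rational root (each ±√78 ± √201 is irrational), and any factorization into two quadratics over Q would force √(15678) ∈ Q (pairing opposite roots) or √78, √201 ∈ Q (other pairings), all impossible. Hence [Q(γ):Q] = 4 = [Q(√78, √201):Q], so Q(γ) = Q(√78, √201).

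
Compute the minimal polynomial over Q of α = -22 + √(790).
m_α(x) = x^2 + 44x - 306

From α + 22 = √(790), squaring gives (α + 22)^2 = 790, i.e. α^2 + 44α + 484 = 790, so α^2 + 44α - 306 = 0. The discriminant of x^2 + 44x - 306 is (44)^2 - 4·(-306) = 1936 + 1224 = 3160, and 4·(790) is not a perfect square in Q since 790 is squarefree and ≠ 1. Hence x^2 + 44x - 306 is irreducible over Q and is the minimal polynomial of α.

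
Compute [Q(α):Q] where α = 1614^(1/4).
[Q(α):Q] = 4

α is a root of x^4 - 1614. By Eisenstein's criterion at the prime p = 2 (which divides the constant term 1614 but p^2 = 4 does not, since 1614 is squarefree), x^4 - 1614 is irreducible over Q. Hence [Q(α):Q] = 4.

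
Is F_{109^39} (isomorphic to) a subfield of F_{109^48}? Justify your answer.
No: F_{109^39} is not a subfield of F_{109^48}

F_{p^m} embeds in F_{p^n} iff m | n. Here 39 ∤ 48 (since 48 = 1·39 + 9 with remainder 9 ≠ 0), so F_{109^39} is not a subfield of F_{109^48}. Equivalently: if it were, the tower law would give 39 = [F_{109^39}:F_109] dividing [F_{109^48}:F_109] = 48, contradiction.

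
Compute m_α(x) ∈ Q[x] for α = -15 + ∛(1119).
m_α(x) = x^3 + 45x^2 + 675x + 2256

Set β = α + 15 = ∛(1119), so β^3 = 1119. Then (α + 15)^3 - 1119 = 0, i.e. α is a root of g(x) = (x + 15)^3 - 1119 = x^3 + 45x^2 + 675x + 2256. Since g(x) = h(x + 15) where h(x) = x^3 - 1119, and h is irreducible over Q (because 1119 is not a perfect cube, so h has no rational root, and a monic cubic with no rational root is irreducible), g is also irreducible (irreducibility is preserved under the substitution x → x + 15). Hence m_α(x) = x^3 + 45x^2 + 675x + 2256.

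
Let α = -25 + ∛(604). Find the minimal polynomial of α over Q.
m_α(x) = x^3 + 75x^2 + 1875x + 15021

Set β = α + 25 = ∛(604), so β^3 = 604. Then (α + 25)^3 - 604 = 0, i.e. α is a root of g(x) = (x + 25)^3 - 604 = x^3 + 75x^2 + 1875x + 15021. Since g(x) = h(x + 25) where h(x) = x^3 - 604, and h is irreducible over Q (because 604 is not a perfect cube, so h has no rational root, and a monic cubic with no rational root is irreducible), g is also irreducible (irreducibility is preserved under the substitution x → x + 25). Hence m_α(x) = x^3 + 75x^2 + 1875x + 15021.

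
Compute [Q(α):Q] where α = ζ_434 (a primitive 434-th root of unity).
[Q(α):Q] = 180

The minimal polynomial of ζ_434 over Q is the 434-th cyclotomic polynomial Φ_434(x), which is irreducible over Q and has degree φ(434) = 180. Hence [Q(α):Q] = φ(434) = 180.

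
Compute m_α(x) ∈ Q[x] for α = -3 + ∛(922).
m_α(x) = x^3 + 9x^2 + 27x - 895

Set β = α + 3 = ∛(922), so β^3 = 922. Then (α + 3)^3 - 922 = 0, i.e. α is a root of g(x) = (x + 3)^3 - 922 = x^3 + 9x^2 + 27x - 895. Since g(x) = h(x + 3) where h(x) = x^3 - 922, and h is irreducible over Q (because 922 is not a perfect cube, so h has no rational root, and a monic cubic with no rational root is irreducible), g is also irreducible (irreducibility is preserved under the substitution x → x + 3). Hence m_α(x) = x^3 + 9x^2 + 27x - 895.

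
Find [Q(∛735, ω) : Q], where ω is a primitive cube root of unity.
[Q(∛735, ω) : Q] = 6

[Q(∛735):Q] = 3 (min poly x^3 - 735, irreducible since 735 is not a perfect cube). [Q(ω):Q] = 2 (min poly x^2 + x + 1). Since Q(∛735) ⊂ R and ω ∉ R, we have ω ∉ Q(∛735), so x^2 + x + 1 remains irreducible over Q(∛735) and [Q(∛735, ω) : Q(∛735)] = 2. By the tower law, [Q(∛735, ω) : Q] = 3 · 2 = 6. (In fact Q(∛735, ω) is the splitting field of x^3 - 735 over Q.)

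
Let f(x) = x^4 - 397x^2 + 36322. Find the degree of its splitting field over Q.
[K : Q] = 4

Solving the quadratic in x^2: x^2 = (397 ± √(397^2 - 4·36322))/2 = (397 ± √12321)/2 = (397 ± 111)/2, giving x^2 = 254 or x^2 = 143. So f(x) = (x^2 - 254)(x^2 - 143) and the roots of f are ±√254, ±√143. Hence the splitting field is K = Q(√254, √143). Since 254 and 143 are distinct squarefree integers > 1, their product 36322 is not a perfect square, so √143 ∉ Q(√254). By the tower law [K:Q] = [Q(√254,√143):Q(√254)] · [Q(√254):Q] = 2 · 2 = 4.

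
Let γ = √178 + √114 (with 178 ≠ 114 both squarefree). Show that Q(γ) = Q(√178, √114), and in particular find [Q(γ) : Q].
[Q(γ) : Q] = 4 (equivalently, Q(γ) = Q(√178, √114))

Obviously Q(γ) ⊆ Q(√178, √114), and [Q(√178, √114):Q] = 4 (since 178, 114 are distinct squarefree integers > 1 with 20292 not a perfect square). To show equality we compute the minimal polynomial of γ. From γ = √178 + √114: γ^2 = 178 + 2√(20292) + 114 = 292 + 2√(20292), so γ^2 - 292 = 2√(20292); squaring, (γ^2 - 292)^2 = 4·20292, i.e. γ^4 - 584γ^2 + 85264 - 81168 = 0, i.e. γ^4 - 584γ^2 + 4096 = 0. So γ is a root of x^4 - 584x^2 + 4096. This polynomial is irreducible over Q: it has no rational root (each ±√178 ± √114 is irrational), and any factorization into two quadratics over Q would force √(20292) ∈ Q (pairing opposite roots) or √178, √114 ∈ Q (other pairings), all impossible. Hence [Q(γ):Q] = 4 = [Q(√178, √114):Q], so Q(γ) = Q(√178, √114).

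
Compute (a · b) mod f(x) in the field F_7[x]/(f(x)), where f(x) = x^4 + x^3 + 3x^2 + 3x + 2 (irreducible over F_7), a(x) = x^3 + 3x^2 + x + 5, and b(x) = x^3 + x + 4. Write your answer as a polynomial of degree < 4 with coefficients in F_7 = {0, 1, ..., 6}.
a · b ≡ 6x^3 + 5 (mod f(x))

Multiply in F_7[x]: a(x)·b(x) = (x^3 + 3x^2 + x + 5)·(x^3 + x + 4) = x^6 + 3x^5 + 2x^4 + 5x^3 + 6x^2 + 2x + 6. This has degree ≥ 4, so divide by f(x) over F_7: x^6 + 3x^5 + 2x^4 + 5x^3 + 6x^2 + 2x + 6 = (x^2 + 2x + 4)·(x^4 + x^3 + 3x^2 + 3x + 2) + (6x^3 + 5). Hence a·b ≡ 6x^3 + 5 (mod f). (F_7[x]/(f) is a field with 7^4 = 2401 elements since f is irreducible of degree 4.)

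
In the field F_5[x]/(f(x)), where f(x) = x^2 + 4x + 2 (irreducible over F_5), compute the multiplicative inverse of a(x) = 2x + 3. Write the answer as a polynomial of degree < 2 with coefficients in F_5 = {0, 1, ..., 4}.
a(x)^(-1) ≡ x (mod f(x))

Since f is irreducible over F_5, F_5[x]/(f) is a field and a(x) ≠ 0 has an inverse. Apply the extended Euclidean algorithm to f(x) and a(x) in F_5[x]: f(x) = (3x)·a(x) + (2). The last nonzero remainder is the constant 2 = gcd(f, a) in F_5. Back-substituting through the division chain expresses 2 = s(x)·a(x) + t(x)·f(x) with s(x) ≡ 2x (mod f), so (2x)·a(x) ≡ 2 (mod f). Multiplying by 2^(-1) ≡ 3 in F_5 gives a(x)^(-1) ≡ 3·(2x) ≡ x (mod f). Check: (2x + 3)·(x) = 2x^2 + 3x ≡ 1 (mod x^2 + 4x + 2).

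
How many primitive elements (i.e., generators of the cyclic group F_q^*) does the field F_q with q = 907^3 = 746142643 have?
There are φ(746142642) = 211766400 primitive elements

F_q^* is cyclic of order q - 1 = 746142642. A cyclic group of order m has exactly φ(m) generators. Here m = 746142642 = 2 · 3^2 · 7 · 151 · 39217, so the number of primitive elements is φ(746142642) = 211766400.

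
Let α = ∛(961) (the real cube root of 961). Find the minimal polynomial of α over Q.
m_α(x) = x^3 - 961

α satisfies α^3 = 961, so x^3 - 961 annihilates α. By the rational root test, a rational root p/q (in lowest terms) of x^3 - 961 would satisfy p^3 = 961 q^3, forcing q = 1 and p^3 = 961; but 961 is not a perfect cube, contradiction. A monic cubic over Q with no rational root is irreducible (any nontrivial factorization would include a linear factor). Hence x^3 - 961 is the minimal polynomial of α, and in particular [Q(α):Q] = 3.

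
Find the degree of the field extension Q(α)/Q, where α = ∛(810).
[Q(α):Q] = 3

The minimal polynomial of α is x^3 - 810, irreducible over Q since 810 is not a perfect cube (so x^3 - 810 has no rational root). Hence [Q(α):Q] = deg(m_α) = 3.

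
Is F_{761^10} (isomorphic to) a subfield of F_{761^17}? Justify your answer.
No: F_{761^10} is not a subfield of F_{761^17}

F_{p^m} embeds in F_{p^n} iff m | n. Here 10 ∤ 17 (since 17 = 1·10 + 7 with remainder 7 ≠ 0), so F_{761^10} is not a subfield of F_{761^17}. Equivalently: if it were, the tower law would give 10 = [F_{761^10}:F_761] dividing [F_{761^17}:F_761] = 17, contradiction.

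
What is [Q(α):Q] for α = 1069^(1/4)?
[Q(α):Q] = 4

α is a root of x^4 - 1069. By Eisenstein's criterion at the prime p = 1069 (which divides the constant term 1069 but p^2 = 1142761 does not, since 1069 is squarefree), x^4 - 1069 is irreducible over Q. Hence [Q(α):Q] = 4.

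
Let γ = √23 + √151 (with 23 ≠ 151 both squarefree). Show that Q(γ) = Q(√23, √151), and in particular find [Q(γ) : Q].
[Q(γ) : Q] = 4 (equivalently, Q(γ) = Q(√23, √151))

Obviously Q(γ) ⊆ Q(√23, √151), and [Q(√23, √151):Q] = 4 (since 23, 151 are distinct squarefree integers > 1 with 3473 not a perfect square). To show equality we compute the minimal polynomial of γ. From γ = √23 + √151: γ^2 = 23 + 2√(3473) + 151 = 174 + 2√(3473), so γ^2 - 174 = 2√(3473); squaring, (γ^2 - 174)^2 = 4·3473, i.e. γ^4 - 348γ^2 + 30276 - 13892 = 0, i.e. γ^4 - 348γ^2 + 16384 = 0. So γ is a root of x^4 - 348x^2 + 16384. This polynomial is irreducible over Q: it has no rational root (each ±√23 ± √151 is irrational), and any factorization into two quadratics over Q would force √(3473) ∈ Q (pairing opposite roots) or √23, √151 ∈ Q (other pairings), all impossible. Hence [Q(γ):Q] = 4 = [Q(√23, √151):Q], so Q(γ) = Q(√23, √151).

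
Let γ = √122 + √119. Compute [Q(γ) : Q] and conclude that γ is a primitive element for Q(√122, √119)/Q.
[Q(γ) : Q] = 4 (equivalently, Q(γ) = Q(√122, √119))

Obviously Q(γ) ⊆ Q(√122, √119), and [Q(√122, √119):Q] = 4 (since 122, 119 are distinct squarefree integers > 1 with 14518 not a perfect square). To show equality we compute the minimal polynomial of γ. From γ = √122 + √119: γ^2 = 122 + 2√(14518) + 119 = 241 + 2√(14518), so γ^2 - 241 = 2√(14518); squaring, (γ^2 - 241)^2 = 4·14518, i.e. γ^4 - 482γ^2 + 58081 - 58072 = 0, i.e. γ^4 - 482γ^2 + 9 = 0. So γ is a root of x^4 - 482x^2 + 9. This polynomial is irreducible over Q: it has no rational root (each ±√122 ± √119 is irrational), and any factorization into two quadratics over Q would force √(14518) ∈ Q (pairing opposite roots) or √122, √119 ∈ Q (other pairings), all impossible. Hence [Q(γ):Q] = 4 = [Q(√122, √119):Q], so Q(γ) = Q(√122, √119).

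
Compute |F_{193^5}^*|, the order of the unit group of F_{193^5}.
|F_{193^5}^*| = 267785184192

F_{193^5} has 193^5 = 267785184193 elements; its multiplicative group consists of all nonzero elements, so |F_{193^5}^*| = 267785184193 - 1 = 267785184192. (It is cyclic since any finite subgroup of the multiplicative group of a field is cyclic.)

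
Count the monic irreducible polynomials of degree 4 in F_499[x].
There are 15500312250 monic irreducible polynomials of degree 4 over F_499

Each element of F_{499^4} that lies in no proper subfield is a root of exactly one monic irreducible of degree 4 over F_499, and each such polynomial has 4 distinct roots in F_{499^4}. By Möbius inversion the count is N_499(4) = (1/4) Σ_{d|4} μ(4/d) · 499^d = (1/4)(μ(4)·499^1 + μ(2)·499^2 + μ(1)·499^4) = 62001249000/4 = 15500312250.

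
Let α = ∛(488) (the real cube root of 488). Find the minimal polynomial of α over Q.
m_α(x) = x^3 - 488

α satisfies α^3 = 488, so x^3 - 488 annihilates α. By the rational root test, a rational root p/q (in lowest terms) of x^3 - 488 would satisfy p^3 = 488 q^3, forcing q = 1 and p^3 = 488; but 488 is not a perfect cube, contradiction. A monic cubic over Q with no rational root is irreducible (any nontrivial factorization would include a linear factor). Hence x^3 - 488 is the minimal polynomial of α, and in particular [Q(α):Q] = 3.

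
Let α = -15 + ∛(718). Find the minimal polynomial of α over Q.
m_α(x) = x^3 + 45x^2 + 675x + 2657

Set β = α + 15 = ∛(718), so β^3 = 718. Then (α + 15)^3 - 718 = 0, i.e. α is a root of g(x) = (x + 15)^3 - 718 = x^3 + 45x^2 + 675x + 2657. Since g(x) = h(x + 15) where h(x) = x^3 - 718, and h is irreducible over Q (because 718 is not a perfect cube, so h has no rational root, and a monic cubic with no rational root is irreducible), g is also irreducible (irreducibility is preserved under the substitution x → x + 15). Hence m_α(x) = x^3 + 45x^2 + 675x + 2657.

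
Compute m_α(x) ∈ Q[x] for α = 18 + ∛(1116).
m_α(x) = x^3 - 54x^2 + 972x - 6948

Set β = α - 18 = ∛(1116), so β^3 = 1116. Then (α - 18)^3 - 1116 = 0, i.e. α is a root of g(x) = (x - 18)^3 - 1116 = x^3 - 54x^2 + 972x - 6948. Since g(x) = h(x - 18) where h(x) = x^3 - 1116, and h is irreducible over Q (because 1116 is not a perfect cube, so h has no rational root, and a monic cubic with no rational root is irreducible), g is also irreducible (irreducibility is preserved under the substitution x → x - 18). Hence m_α(x) = x^3 - 54x^2 + 972x - 6948.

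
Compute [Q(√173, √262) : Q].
[Q(√173, √262) : Q] = 4

[Q(√173):Q] = 2 (min poly x^2 - 173, irreducible since 173 is squarefree > 1). For the top step, suppose √262 ∈ Q(√173), say √262 = c + d√173 with c, d ∈ Q. Squaring: 262 = c^2 + 173d^2 + 2cd√173. Since √173 ∉ Q this forces 2cd = 0. If d = 0 then √262 = c ∈ Q, contradicting 262 squarefree > 1. If c = 0 then 262 = 173d^2, so 173·262 = (173d)^2 is a perfect square in Q — but 173·262 = 45326 is not a perfect square (since 173 and 262 are distinct squarefree integers). Contradiction. Hence √262 ∉ Q(√173), so x^2 - 262 stays irreducible over Q(√173) and [Q(√173, √262) : Q(√173)] = 2. By the tower law, [Q(√173, √262) : Q] = 2 · 2 = 4.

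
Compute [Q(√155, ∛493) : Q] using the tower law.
[Q(√155, ∛493) : Q] = 6

Let L = Q(√155, ∛493). Since Q(√155) ⊂ L and [Q(√155):Q] = 2, the tower law gives 2 | [L:Q]. Likewise Q(∛493) ⊂ L with [Q(∛493):Q] = 3 (because 493 is not a perfect cube), so 3 | [L:Q]. As gcd(2,3) = 1, [L:Q] is divisible by 6. Conversely L is generated over Q by √155 and ∛493, so [L:Q] ≤ 2·3 = 6. Therefore [Q(√155, ∛493) : Q] = 6.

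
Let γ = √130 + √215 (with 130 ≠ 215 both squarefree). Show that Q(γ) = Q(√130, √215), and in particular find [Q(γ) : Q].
[Q(γ) : Q] = 4 (equivalently, Q(γ) = Q(√130, √215))

Obviously Q(γ) ⊆ Q(√130, √215), and [Q(√130, √215):Q] = 4 (since 130, 215 are distinct squarefree integers > 1 with 27950 not a perfect square). To show equality we compute the minimal polynomial of γ. From γ = √130 + √215: γ^2 = 130 + 2√(27950) + 215 = 345 + 2√(27950), so γ^2 - 345 = 2√(27950); squaring, (γ^2 - 345)^2 = 4·27950, i.e. γ^4 - 690γ^2 + 119025 - 111800 = 0, i.e. γ^4 - 690γ^2 + 7225 = 0. So γ is a root of x^4 - 690x^2 + 7225. This polynomial is irreducible over Q: it has no rational root (each ±√130 ± √215 is irrational), and any factorization into two quadratics over Q would force √(27950) ∈ Q (pairing opposite roots) or √130, √215 ∈ Q (other pairings), all impossible. Hence [Q(γ):Q] = 4 = [Q(√130, √215):Q], so Q(γ) = Q(√130, √215).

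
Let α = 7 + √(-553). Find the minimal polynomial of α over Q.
m_α(x) = x^2 - 14x + 602

From α - 7 = √(-553), squaring gives (α - 7)^2 = -553, i.e. α^2 - 14α + 49 = -553, so α^2 - 14α + 602 = 0. The discriminant of x^2 - 14x + 602 is (-14)^2 - 4·(602) = 196 - 2408 = -2212, and 4·(-553) is not a perfect square in Q since -553 is squarefree and ≠ 1. Hence x^2 - 14x + 602 is irreducible over Q and is the minimal polynomial of α.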